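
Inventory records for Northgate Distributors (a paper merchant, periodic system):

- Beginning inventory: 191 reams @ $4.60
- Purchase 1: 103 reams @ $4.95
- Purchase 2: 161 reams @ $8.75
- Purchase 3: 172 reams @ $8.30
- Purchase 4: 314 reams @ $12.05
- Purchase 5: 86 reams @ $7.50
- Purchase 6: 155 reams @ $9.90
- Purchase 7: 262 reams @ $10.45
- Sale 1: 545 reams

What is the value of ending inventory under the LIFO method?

Sale 1 (545) [LIFO — newest first]: 262 @ $10.45 + 155 @ $9.90 + 86 @ $7.50 + 42 @ $12.05 = $5,423.50
Ending inventory: 191 @ $4.60 + 103 @ $4.95 + 161 @ $8.75 + 172 @ $8.30 + 272 @ $12.05 = $7,502.40

Ending inventory = $7,502.40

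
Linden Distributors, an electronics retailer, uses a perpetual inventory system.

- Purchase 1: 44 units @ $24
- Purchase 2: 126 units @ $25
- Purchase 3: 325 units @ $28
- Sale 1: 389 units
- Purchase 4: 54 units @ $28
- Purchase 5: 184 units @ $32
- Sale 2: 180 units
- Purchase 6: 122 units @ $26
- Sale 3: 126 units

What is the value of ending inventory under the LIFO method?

Ending inventory = $4,118

Sale 1 (389) [LIFO — newest first]: 325 @ $28 + 64 @ $25 = $10,700
Sale 2 (180) [LIFO — newest first]: 180 @ $32 = $5,760
Sale 3 (126) [LIFO — newest first]: 122 @ $26 + 4 @ $32 = $3,300
Total COGS = $10,700 + $5,760 + $3,300 = $19,760
Ending inventory: 44 @ $24 + 62 @ $25 + 54 @ $28 = $4,118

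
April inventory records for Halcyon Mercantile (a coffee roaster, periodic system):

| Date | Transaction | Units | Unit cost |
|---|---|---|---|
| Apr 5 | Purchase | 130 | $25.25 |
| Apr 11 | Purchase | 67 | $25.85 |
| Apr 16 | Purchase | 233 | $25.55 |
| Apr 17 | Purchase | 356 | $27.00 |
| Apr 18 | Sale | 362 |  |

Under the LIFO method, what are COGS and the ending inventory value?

Apr 18, 362 sold [LIFO — newest first]: 356 @ $27.00 + 6 @ $25.55 = $9,765.30
Ending inventory: 130 @ $25.25 + 67 @ $25.85 + 227 @ $25.55 = $10,814.30
Check: goods available $20,579.60 = COGS $9,765.30 + ending $10,814.30

COGS = $9,765.30; ending inventory = $10,814.30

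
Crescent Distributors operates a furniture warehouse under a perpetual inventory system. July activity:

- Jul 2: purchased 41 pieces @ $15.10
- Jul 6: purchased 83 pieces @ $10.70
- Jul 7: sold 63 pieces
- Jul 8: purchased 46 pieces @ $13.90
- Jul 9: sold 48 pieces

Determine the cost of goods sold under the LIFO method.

COGS = $1,334.90

Jul 7, 63 sold [LIFO — newest first]: 63 @ $10.70 = $674.10
Jul 9, 48 sold [LIFO — newest first]: 46 @ $13.90 + 2 @ $10.70 = $660.80
Total COGS = $674.10 + $660.80 = $1,334.90
Ending inventory: 41 @ $15.10 + 18 @ $10.70 = $811.70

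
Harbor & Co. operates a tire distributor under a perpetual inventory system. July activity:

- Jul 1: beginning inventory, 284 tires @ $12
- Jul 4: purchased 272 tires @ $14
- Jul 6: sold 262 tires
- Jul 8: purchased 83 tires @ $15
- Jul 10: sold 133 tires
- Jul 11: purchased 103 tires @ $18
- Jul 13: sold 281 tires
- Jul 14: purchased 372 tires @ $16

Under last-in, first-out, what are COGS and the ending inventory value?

Jul 6, 262 sold [LIFO — newest first]: 262 @ $14 = $3,668
Jul 10, 133 sold [LIFO — newest first]: 83 @ $15 + 10 @ $14 + 40 @ $12 = $1,865
Jul 13, 281 sold [LIFO — newest first]: 103 @ $18 + 178 @ $12 = $3,990
Total COGS = $3,668 + $1,865 + $3,990 = $9,523
Ending inventory: 66 @ $12 + 372 @ $16 = $6,744

COGS = $9,523; ending inventory = $6,744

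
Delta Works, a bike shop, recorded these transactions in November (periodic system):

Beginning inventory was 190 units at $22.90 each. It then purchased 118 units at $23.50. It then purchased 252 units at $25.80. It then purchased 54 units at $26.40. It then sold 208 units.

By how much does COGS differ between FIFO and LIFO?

$624.80

FIFO COGS: 190 @ $22.90 + 18 @ $23.50 = $4,774.00
LIFO COGS: 54 @ $26.40 + 154 @ $25.80 = $5,398.80
Difference = |$4,774.00 − $5,398.80| = $624.80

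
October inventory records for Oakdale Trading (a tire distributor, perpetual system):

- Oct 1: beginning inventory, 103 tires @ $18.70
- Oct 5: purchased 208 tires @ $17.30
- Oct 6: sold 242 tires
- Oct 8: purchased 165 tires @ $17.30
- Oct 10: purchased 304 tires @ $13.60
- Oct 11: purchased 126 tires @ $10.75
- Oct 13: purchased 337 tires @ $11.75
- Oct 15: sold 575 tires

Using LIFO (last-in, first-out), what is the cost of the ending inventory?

Ending inventory = $6,756.00

Oct 6, 242 sold [LIFO — newest first]: 208 @ $17.30 + 34 @ $18.70 = $4,234.20
Oct 15, 575 sold [LIFO — newest first]: 337 @ $11.75 + 126 @ $10.75 + 112 @ $13.60 = $6,837.45
Total COGS = $4,234.20 + $6,837.45 = $11,071.65
Ending inventory: 69 @ $18.70 + 165 @ $17.30 + 192 @ $13.60 = $6,756.00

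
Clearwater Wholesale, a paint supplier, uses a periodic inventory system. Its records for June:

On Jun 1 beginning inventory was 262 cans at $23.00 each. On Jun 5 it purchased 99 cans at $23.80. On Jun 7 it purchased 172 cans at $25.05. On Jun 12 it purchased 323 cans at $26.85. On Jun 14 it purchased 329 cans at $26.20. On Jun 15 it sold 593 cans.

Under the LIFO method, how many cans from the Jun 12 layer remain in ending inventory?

Jun 15, 593 sold [LIFO — newest first]: 329 @ $26.20 + 264 @ $26.85 = $15,708.20
Ending inventory: 262 @ $23.00 + 99 @ $23.80 + 172 @ $25.05 + 59 @ $26.85 = $14,274.95
Check: goods available $29,983.15 = COGS $15,708.20 + ending $14,274.95

59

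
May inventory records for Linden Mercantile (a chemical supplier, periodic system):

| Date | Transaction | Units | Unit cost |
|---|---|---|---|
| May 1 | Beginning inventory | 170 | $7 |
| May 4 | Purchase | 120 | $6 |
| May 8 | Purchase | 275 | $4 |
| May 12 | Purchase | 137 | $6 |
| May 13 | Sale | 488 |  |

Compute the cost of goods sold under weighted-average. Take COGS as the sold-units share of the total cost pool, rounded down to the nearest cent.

COGS = $2,663.84

May 13, sell 488: 488/702 × $3,832.00 → $2,663.84
Ending inventory (cost pool remaining) = $1,168.16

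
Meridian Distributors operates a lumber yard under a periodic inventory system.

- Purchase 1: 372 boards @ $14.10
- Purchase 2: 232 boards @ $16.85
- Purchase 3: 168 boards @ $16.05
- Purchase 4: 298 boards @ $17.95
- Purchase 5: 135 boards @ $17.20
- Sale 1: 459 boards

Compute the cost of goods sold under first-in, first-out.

Sale 1 (459) [FIFO — oldest first]: 372 @ $14.10 + 87 @ $16.85 = $6,711.15
Ending inventory: 145 @ $16.85 + 168 @ $16.05 + 298 @ $17.95 + 135 @ $17.20 = $12,810.75

COGS = $6,711.15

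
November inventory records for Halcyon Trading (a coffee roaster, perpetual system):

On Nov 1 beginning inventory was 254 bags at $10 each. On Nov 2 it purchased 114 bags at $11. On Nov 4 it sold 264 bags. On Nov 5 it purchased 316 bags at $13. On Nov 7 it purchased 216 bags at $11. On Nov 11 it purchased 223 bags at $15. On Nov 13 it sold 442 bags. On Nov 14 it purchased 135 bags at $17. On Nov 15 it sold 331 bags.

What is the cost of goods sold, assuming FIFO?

Nov 4, 264 sold [FIFO — oldest first]: 254 @ $10 + 10 @ $11 = $2,650
Nov 13, 442 sold [FIFO — oldest first]: 104 @ $11 + 316 @ $13 + 22 @ $11 = $5,494
Nov 15, 331 sold [FIFO — oldest first]: 194 @ $11 + 137 @ $15 = $4,189
Total COGS = $2,650 + $5,494 + $4,189 = $12,333
Ending inventory: 86 @ $15 + 135 @ $17 = $3,585
Check: goods available $15,918 = COGS $12,333 + ending $3,585

COGS = $12,333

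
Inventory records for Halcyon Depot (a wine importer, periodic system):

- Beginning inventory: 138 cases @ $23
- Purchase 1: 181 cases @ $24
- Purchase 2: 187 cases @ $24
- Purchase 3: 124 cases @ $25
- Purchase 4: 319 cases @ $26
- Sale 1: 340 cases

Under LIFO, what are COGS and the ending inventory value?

Sale 1 (340) [LIFO — newest first]: 319 @ $26 + 21 @ $25 = $8,819
Ending inventory: 138 @ $23 + 181 @ $24 + 187 @ $24 + 103 @ $25 = $14,581
Check: goods available $23,400 = COGS $8,819 + ending $14,581

COGS = $8,819; ending inventory = $14,581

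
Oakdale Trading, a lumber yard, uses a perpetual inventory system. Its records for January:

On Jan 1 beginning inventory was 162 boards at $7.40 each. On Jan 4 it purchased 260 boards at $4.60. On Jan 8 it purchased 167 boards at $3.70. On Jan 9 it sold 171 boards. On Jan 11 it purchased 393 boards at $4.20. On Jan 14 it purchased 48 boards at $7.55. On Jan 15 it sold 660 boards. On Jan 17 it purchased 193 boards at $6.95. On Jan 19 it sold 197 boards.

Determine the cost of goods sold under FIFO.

Jan 9, 171 sold [FIFO — oldest first]: 162 @ $7.40 + 9 @ $4.60 = $1,240.20
Jan 15, 660 sold [FIFO — oldest first]: 251 @ $4.60 + 167 @ $3.70 + 242 @ $4.20 = $2,788.90
Jan 19, 197 sold [FIFO — oldest first]: 151 @ $4.20 + 46 @ $7.55 = $981.50
Total COGS = $1,240.20 + $2,788.90 + $981.50 = $5,010.60
Ending inventory: 2 @ $7.55 + 193 @ $6.95 = $1,356.45

COGS = $5,010.60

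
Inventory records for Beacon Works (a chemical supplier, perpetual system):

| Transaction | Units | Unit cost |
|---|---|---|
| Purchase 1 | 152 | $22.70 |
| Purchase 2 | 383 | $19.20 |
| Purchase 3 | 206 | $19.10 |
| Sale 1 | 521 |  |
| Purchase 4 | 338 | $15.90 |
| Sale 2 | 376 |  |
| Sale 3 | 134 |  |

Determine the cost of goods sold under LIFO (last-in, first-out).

Sale 1 (521) [LIFO — newest first]: 206 @ $19.10 + 315 @ $19.20 = $9,982.60
Sale 2 (376) [LIFO — newest first]: 338 @ $15.90 + 38 @ $19.20 = $6,103.80
Sale 3 (134) [LIFO — newest first]: 30 @ $19.20 + 104 @ $22.70 = $2,936.80
Total COGS = $9,982.60 + $6,103.80 + $2,936.80 = $19,023.20
Ending inventory: 48 @ $22.70 = $1,089.60
Check: goods available $20,112.80 = COGS $19,023.20 + ending $1,089.60

COGS = $19,023.20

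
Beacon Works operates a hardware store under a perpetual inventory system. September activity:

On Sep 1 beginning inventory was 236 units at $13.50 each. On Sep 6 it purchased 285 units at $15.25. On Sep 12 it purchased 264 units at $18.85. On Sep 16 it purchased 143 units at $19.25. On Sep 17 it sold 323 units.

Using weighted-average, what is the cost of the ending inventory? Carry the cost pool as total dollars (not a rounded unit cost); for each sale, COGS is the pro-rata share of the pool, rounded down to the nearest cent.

Ending inventory = $9,949.52

After Sep 1: 236 on hand, pool $3,186.00 (≈ $13.5000 each)
After Sep 6: 521 on hand, pool $7,532.25 (≈ $14.4573 each)
After Sep 12: 785 on hand, pool $12,508.65 (≈ $15.9346 each)
After Sep 16: 928 on hand, pool $15,261.40 (≈ $16.4455 each)
Sep 17, sell 323: 323/928 × $15,261.40 → $5,311.88
Ending inventory (cost pool remaining) = $9,949.52
Check: goods available $15,261.40 = COGS $5,311.88 + ending $9,949.52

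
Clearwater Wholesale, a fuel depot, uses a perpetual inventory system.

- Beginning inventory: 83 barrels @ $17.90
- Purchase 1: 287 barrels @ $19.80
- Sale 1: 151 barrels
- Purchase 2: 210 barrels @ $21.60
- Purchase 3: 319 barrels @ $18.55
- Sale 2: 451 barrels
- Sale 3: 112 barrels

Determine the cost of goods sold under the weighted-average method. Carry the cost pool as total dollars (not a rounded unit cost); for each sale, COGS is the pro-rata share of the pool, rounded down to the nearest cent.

COGS = $13,986.96

After Beginning: 83 on hand, pool $1,485.70 (≈ $17.9000 each)
After Purchase 1: 370 on hand, pool $7,168.30 (≈ $19.3738 each)
Sale 1, sell 151: 151/370 × $7,168.30 → $2,925.44
After Purchase 2: 429 on hand, pool $8,778.86 (≈ $20.4635 each)
After Purchase 3: 748 on hand, pool $14,696.31 (≈ $19.6475 each)
Sale 2, sell 451: 451/748 × $14,696.31 → $8,861.01
Sale 3, sell 112: 112/297 × $5,835.30 → $2,200.51
Total COGS = $2,925.44 + $8,861.01 + $2,200.51 = $13,986.96
Ending inventory (cost pool remaining) = $3,634.79
Check: goods available $17,621.75 = COGS $13,986.96 + ending $3,634.79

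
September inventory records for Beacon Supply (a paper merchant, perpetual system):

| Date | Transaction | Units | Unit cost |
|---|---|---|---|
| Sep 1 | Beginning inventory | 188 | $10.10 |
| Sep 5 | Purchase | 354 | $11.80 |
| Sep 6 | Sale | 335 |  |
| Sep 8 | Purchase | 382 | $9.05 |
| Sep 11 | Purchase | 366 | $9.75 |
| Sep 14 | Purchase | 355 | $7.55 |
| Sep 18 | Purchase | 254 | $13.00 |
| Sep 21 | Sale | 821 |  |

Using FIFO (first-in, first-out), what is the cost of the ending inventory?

Ending inventory = $7,288.75

Sep 6, 335 sold [FIFO — oldest first]: 188 @ $10.10 + 147 @ $11.80 = $3,633.40
Sep 21, 821 sold [FIFO — oldest first]: 207 @ $11.80 + 382 @ $9.05 + 232 @ $9.75 = $8,161.70
Total COGS = $3,633.40 + $8,161.70 = $11,795.10
Ending inventory: 134 @ $9.75 + 355 @ $7.55 + 254 @ $13.00 = $7,288.75
Check: goods available $19,083.85 = COGS $11,795.10 + ending $7,288.75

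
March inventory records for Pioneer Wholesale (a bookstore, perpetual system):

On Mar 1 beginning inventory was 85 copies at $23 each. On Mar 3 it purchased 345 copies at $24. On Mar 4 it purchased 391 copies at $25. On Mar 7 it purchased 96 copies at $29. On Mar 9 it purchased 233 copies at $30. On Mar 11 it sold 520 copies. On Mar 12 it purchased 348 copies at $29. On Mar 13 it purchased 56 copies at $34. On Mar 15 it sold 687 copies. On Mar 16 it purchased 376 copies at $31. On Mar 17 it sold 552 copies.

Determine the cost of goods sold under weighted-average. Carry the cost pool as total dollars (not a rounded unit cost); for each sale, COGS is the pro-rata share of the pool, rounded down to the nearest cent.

After Mar 1: 85 on hand, pool $1,955.00 (≈ $23.0000 each)
After Mar 3: 430 on hand, pool $10,235.00 (≈ $23.8023 each)
After Mar 4: 821 on hand, pool $20,010.00 (≈ $24.3727 each)
After Mar 7: 917 on hand, pool $22,794.00 (≈ $24.8571 each)
After Mar 9: 1150 on hand, pool $29,784.00 (≈ $25.8991 each)
Mar 11, sell 520: 520/1150 × $29,784.00 → $13,467.54
After Mar 12: 978 on hand, pool $26,408.46 (≈ $27.0025 each)
After Mar 13: 1034 on hand, pool $28,312.46 (≈ $27.3815 each)
Mar 15, sell 687: 687/1034 × $28,312.46 → $18,811.08
After Mar 16: 723 on hand, pool $21,157.38 (≈ $29.2633 each)
Mar 17, sell 552: 552/723 × $21,157.38 → $16,153.35
Total COGS = $13,467.54 + $18,811.08 + $16,153.35 = $48,431.97
Ending inventory (cost pool remaining) = $5,004.03
Check: goods available $53,436.00 = COGS $48,431.97 + ending $5,004.03

COGS = $48,431.97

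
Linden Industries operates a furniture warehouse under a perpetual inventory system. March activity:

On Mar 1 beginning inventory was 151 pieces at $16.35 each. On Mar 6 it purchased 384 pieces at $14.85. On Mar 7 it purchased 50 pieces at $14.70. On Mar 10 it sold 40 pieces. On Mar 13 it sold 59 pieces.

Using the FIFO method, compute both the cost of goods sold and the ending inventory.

COGS = $1,618.65; ending inventory = $7,287.60

Mar 10, 40 sold [FIFO — oldest first]: 40 @ $16.35 = $654.00
Mar 13, 59 sold [FIFO — oldest first]: 59 @ $16.35 = $964.65
Total COGS = $654.00 + $964.65 = $1,618.65
Ending inventory: 52 @ $16.35 + 384 @ $14.85 + 50 @ $14.70 = $7,287.60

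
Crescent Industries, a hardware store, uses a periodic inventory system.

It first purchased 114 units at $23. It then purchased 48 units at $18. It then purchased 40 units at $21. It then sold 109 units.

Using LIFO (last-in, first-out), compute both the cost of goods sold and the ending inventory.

Sale 1 (109) [LIFO — newest first]: 40 @ $21 + 48 @ $18 + 21 @ $23 = $2,187
Ending inventory: 93 @ $23 = $2,139

COGS = $2,187; ending inventory = $2,139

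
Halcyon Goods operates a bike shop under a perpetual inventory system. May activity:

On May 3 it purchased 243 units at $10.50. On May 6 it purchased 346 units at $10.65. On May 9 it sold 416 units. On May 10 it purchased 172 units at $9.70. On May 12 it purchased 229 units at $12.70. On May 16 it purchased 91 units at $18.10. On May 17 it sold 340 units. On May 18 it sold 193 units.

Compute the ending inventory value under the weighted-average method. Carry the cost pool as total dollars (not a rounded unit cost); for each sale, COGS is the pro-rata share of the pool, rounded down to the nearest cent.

Ending inventory = $1,599.00

After May 3: 243 on hand, pool $2,551.50 (≈ $10.5000 each)
After May 6: 589 on hand, pool $6,236.40 (≈ $10.5881 each)
May 9, sell 416: 416/589 × $6,236.40 → $4,404.65
After May 10: 345 on hand, pool $3,500.15 (≈ $10.1454 each)
After May 12: 574 on hand, pool $6,408.45 (≈ $11.1645 each)
After May 16: 665 on hand, pool $8,055.55 (≈ $12.1136 each)
May 17, sell 340: 340/665 × $8,055.55 → $4,118.62
May 18, sell 193: 193/325 × $3,936.93 → $2,337.93
Total COGS = $4,404.65 + $4,118.62 + $2,337.93 = $10,861.20
Ending inventory (cost pool remaining) = $1,599.00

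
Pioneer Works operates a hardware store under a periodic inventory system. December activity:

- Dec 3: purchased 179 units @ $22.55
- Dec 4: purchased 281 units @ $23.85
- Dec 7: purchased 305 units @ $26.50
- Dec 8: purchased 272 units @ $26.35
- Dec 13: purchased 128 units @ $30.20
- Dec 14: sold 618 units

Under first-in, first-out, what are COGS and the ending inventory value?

COGS = $14,925.30; ending inventory = $14,928.30

Dec 14, 618 sold [FIFO — oldest first]: 179 @ $22.55 + 281 @ $23.85 + 158 @ $26.50 = $14,925.30
Ending inventory: 147 @ $26.50 + 272 @ $26.35 + 128 @ $30.20 = $14,928.30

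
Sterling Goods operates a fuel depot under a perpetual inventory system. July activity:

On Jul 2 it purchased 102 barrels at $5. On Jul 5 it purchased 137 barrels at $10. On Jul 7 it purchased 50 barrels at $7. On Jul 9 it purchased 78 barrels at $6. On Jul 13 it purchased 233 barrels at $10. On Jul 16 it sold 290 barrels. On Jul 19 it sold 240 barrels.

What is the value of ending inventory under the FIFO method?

Jul 16, 290 sold [FIFO — oldest first]: 102 @ $5 + 137 @ $10 + 50 @ $7 + 1 @ $6 = $2,236
Jul 19, 240 sold [FIFO — oldest first]: 77 @ $6 + 163 @ $10 = $2,092
Total COGS = $2,236 + $2,092 = $4,328
Ending inventory: 70 @ $10 = $700

Ending inventory = $700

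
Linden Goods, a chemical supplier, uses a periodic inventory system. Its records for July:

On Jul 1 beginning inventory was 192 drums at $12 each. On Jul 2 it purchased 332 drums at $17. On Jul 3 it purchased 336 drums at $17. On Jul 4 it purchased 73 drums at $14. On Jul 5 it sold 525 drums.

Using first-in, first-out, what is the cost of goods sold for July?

Jul 5, 525 sold [FIFO — oldest first]: 192 @ $12 + 332 @ $17 + 1 @ $17 = $7,965
Ending inventory: 335 @ $17 + 73 @ $14 = $6,717
Check: goods available $14,682 = COGS $7,965 + ending $6,717

COGS = $7,965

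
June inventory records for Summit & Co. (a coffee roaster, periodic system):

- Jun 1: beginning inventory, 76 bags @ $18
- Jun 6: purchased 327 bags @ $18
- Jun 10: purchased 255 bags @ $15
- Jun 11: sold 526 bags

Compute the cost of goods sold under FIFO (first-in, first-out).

COGS = $9,099

Jun 11, 526 sold [FIFO — oldest first]: 76 @ $18 + 327 @ $18 + 123 @ $15 = $9,099
Ending inventory: 132 @ $15 = $1,980
Check: goods available $11,079 = COGS $9,099 + ending $1,980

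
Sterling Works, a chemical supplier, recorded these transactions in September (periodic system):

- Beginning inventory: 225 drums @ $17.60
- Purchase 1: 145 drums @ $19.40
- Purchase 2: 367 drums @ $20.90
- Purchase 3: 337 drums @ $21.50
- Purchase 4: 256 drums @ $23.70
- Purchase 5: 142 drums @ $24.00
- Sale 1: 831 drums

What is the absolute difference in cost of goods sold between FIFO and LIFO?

$2,262.80

FIFO COGS: 225 @ $17.60 + 145 @ $19.40 + 367 @ $20.90 + 94 @ $21.50 = $16,464.30
LIFO COGS: 142 @ $24.00 + 256 @ $23.70 + 337 @ $21.50 + 96 @ $20.90 = $18,727.10
Difference = |$16,464.30 − $18,727.10| = $2,262.80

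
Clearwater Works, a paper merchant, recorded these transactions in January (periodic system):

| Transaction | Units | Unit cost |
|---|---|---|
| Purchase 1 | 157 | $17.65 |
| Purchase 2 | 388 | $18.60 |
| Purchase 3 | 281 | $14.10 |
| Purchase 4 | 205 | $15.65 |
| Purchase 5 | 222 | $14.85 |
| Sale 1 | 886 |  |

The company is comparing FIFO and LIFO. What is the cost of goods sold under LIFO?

COGS = $13,777.85

FIFO COGS: 157 @ $17.65 + 388 @ $18.60 + 281 @ $14.10 + 60 @ $15.65 = $14,888.95
LIFO COGS: 222 @ $14.85 + 205 @ $15.65 + 281 @ $14.10 + 178 @ $18.60 = $13,777.85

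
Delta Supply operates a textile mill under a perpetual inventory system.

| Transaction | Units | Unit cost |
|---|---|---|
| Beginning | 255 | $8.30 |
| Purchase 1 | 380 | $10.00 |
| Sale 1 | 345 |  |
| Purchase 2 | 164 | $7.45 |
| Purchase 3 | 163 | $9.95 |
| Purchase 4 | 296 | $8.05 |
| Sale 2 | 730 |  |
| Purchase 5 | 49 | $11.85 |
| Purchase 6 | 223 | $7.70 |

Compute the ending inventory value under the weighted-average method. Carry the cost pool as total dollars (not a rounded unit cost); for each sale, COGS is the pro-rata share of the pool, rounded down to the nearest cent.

Ending inventory = $3,886.92

After Beginning: 255 on hand, pool $2,116.50 (≈ $8.3000 each)
After Purchase 1: 635 on hand, pool $5,916.50 (≈ $9.3173 each)
Sale 1, sell 345: 345/635 × $5,916.50 → $3,214.47
After Purchase 2: 454 on hand, pool $3,923.83 (≈ $8.6428 each)
After Purchase 3: 617 on hand, pool $5,545.68 (≈ $8.9881 each)
After Purchase 4: 913 on hand, pool $7,928.48 (≈ $8.6840 each)
Sale 2, sell 730: 730/913 × $7,928.48 → $6,339.31
After Purchase 5: 232 on hand, pool $2,169.82 (≈ $9.3527 each)
After Purchase 6: 455 on hand, pool $3,886.92 (≈ $8.5427 each)
Total COGS = $3,214.47 + $6,339.31 = $9,553.78
Ending inventory (cost pool remaining) = $3,886.92
Check: goods available $13,440.70 = COGS $9,553.78 + ending $3,886.92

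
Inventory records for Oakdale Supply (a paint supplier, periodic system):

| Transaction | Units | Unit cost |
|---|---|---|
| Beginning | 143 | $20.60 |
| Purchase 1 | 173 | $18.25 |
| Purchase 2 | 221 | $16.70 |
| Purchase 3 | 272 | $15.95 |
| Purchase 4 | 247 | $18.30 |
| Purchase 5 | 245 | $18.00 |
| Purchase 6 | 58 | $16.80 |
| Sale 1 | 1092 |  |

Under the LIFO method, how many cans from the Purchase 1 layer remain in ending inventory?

Sale 1 (1092) [LIFO — newest first]: 58 @ $16.80 + 245 @ $18.00 + 247 @ $18.30 + 272 @ $15.95 + 221 @ $16.70 + 49 @ $18.25 = $18,827.85
Ending inventory: 143 @ $20.60 + 124 @ $18.25 = $5,208.80
Check: goods available $24,036.65 = COGS $18,827.85 + ending $5,208.80

124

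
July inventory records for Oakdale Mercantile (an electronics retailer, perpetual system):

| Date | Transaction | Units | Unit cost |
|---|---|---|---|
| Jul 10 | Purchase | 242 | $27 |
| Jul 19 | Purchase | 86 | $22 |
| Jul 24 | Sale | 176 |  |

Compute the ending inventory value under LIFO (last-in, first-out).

Ending inventory = $4,104

Jul 24, 176 sold [LIFO — newest first]: 86 @ $22 + 90 @ $27 = $4,322
Ending inventory: 152 @ $27 = $4,104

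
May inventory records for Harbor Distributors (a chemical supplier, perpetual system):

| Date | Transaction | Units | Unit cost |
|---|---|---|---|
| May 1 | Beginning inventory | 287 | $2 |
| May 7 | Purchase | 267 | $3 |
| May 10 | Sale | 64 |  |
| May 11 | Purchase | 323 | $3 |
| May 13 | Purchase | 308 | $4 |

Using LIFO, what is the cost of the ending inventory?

May 10, 64 sold [LIFO — newest first]: 64 @ $3 = $192
Ending inventory: 287 @ $2 + 203 @ $3 + 323 @ $3 + 308 @ $4 = $3,384

Ending inventory = $3,384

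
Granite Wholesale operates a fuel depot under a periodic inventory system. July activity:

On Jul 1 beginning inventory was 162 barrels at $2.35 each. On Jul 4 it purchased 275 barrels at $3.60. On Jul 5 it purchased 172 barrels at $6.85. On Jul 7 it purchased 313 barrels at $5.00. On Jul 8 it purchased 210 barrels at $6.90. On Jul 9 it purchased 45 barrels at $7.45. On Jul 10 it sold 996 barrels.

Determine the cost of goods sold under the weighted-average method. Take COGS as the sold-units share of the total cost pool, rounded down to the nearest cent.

Jul 10, sell 996: 996/1177 × $5,898.15 → $4,991.12
Ending inventory (cost pool remaining) = $907.03

COGS = $4,991.12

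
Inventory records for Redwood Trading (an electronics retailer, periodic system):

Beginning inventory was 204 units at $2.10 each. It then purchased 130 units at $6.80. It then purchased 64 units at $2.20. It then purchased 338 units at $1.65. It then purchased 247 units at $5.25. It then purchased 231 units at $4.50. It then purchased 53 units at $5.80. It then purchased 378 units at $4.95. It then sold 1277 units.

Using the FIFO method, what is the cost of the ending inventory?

Sale 1 (1277) [FIFO — oldest first]: 204 @ $2.10 + 130 @ $6.80 + 64 @ $2.20 + 338 @ $1.65 + 247 @ $5.25 + 231 @ $4.50 + 53 @ $5.80 + 10 @ $4.95 = $4,704.05
Ending inventory: 368 @ $4.95 = $1,821.60
Check: goods available $6,525.65 = COGS $4,704.05 + ending $1,821.60

Ending inventory = $1,821.60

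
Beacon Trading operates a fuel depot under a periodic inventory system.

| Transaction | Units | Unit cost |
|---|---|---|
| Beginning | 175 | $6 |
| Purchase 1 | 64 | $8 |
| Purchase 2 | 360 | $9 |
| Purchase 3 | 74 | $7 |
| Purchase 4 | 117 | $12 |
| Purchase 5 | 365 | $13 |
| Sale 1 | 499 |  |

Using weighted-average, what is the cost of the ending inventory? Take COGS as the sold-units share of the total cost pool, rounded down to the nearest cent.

Sale 1, sell 499: 499/1155 × $11,469.00 → $4,955.00
Ending inventory (cost pool remaining) = $6,514.00

Ending inventory = $6,514.00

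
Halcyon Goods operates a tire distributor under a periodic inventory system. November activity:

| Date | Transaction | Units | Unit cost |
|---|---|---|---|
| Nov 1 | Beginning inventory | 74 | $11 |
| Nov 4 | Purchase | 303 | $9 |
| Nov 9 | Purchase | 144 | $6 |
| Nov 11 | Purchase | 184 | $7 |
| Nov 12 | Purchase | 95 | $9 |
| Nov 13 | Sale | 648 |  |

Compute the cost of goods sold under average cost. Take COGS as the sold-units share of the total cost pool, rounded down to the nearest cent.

Nov 13, sell 648: 648/800 × $6,548.00 → $5,303.88
Ending inventory (cost pool remaining) = $1,244.12

COGS = $5,303.88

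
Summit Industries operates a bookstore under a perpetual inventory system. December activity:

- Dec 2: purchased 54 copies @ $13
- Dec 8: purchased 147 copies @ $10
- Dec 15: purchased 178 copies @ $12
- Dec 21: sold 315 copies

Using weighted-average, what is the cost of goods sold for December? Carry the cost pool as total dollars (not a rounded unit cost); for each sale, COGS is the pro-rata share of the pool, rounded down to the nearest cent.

After Dec 2: 54 on hand, pool $702.00 (≈ $13.0000 each)
After Dec 8: 201 on hand, pool $2,172.00 (≈ $10.8060 each)
After Dec 15: 379 on hand, pool $4,308.00 (≈ $11.3668 each)
Dec 21, sell 315: 315/379 × $4,308.00 → $3,580.52
Ending inventory (cost pool remaining) = $727.48
Check: goods available $4,308.00 = COGS $3,580.52 + ending $727.48

COGS = $3,580.52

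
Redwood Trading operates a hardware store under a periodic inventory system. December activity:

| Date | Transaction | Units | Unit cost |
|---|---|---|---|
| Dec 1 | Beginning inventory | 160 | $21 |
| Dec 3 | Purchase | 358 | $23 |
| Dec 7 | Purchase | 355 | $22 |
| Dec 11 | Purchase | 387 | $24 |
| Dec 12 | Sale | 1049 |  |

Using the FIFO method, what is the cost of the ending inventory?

Ending inventory = $5,064

Dec 12, 1049 sold [FIFO — oldest first]: 160 @ $21 + 358 @ $23 + 355 @ $22 + 176 @ $24 = $23,628
Ending inventory: 211 @ $24 = $5,064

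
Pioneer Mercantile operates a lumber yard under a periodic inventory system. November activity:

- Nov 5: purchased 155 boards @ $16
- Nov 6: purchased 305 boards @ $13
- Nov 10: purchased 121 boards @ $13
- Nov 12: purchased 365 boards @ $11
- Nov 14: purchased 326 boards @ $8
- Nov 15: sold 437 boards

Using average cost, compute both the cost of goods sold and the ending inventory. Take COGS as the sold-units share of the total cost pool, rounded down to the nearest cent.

COGS = $5,029.96; ending inventory = $9,611.04

Nov 15, sell 437: 437/1272 × $14,641.00 → $5,029.96
Ending inventory (cost pool remaining) = $9,611.04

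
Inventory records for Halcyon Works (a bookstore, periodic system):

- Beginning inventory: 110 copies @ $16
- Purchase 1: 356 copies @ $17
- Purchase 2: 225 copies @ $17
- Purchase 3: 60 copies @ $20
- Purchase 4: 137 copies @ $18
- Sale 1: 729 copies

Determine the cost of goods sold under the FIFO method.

COGS = $12,397

Sale 1 (729) [FIFO — oldest first]: 110 @ $16 + 356 @ $17 + 225 @ $17 + 38 @ $20 = $12,397
Ending inventory: 22 @ $20 + 137 @ $18 = $2,906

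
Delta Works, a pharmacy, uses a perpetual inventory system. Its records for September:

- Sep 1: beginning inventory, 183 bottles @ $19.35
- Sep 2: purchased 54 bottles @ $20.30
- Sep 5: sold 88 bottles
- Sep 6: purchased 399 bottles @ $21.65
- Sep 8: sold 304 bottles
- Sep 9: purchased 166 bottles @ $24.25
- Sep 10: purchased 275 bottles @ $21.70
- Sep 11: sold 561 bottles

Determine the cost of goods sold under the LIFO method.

COGS = $20,869.20

Sep 5, 88 sold [LIFO — newest first]: 54 @ $20.30 + 34 @ $19.35 = $1,754.10
Sep 8, 304 sold [LIFO — newest first]: 304 @ $21.65 = $6,581.60
Sep 11, 561 sold [LIFO — newest first]: 275 @ $21.70 + 166 @ $24.25 + 95 @ $21.65 + 25 @ $19.35 = $12,533.50
Total COGS = $1,754.10 + $6,581.60 + $12,533.50 = $20,869.20
Ending inventory: 124 @ $19.35 = $2,399.40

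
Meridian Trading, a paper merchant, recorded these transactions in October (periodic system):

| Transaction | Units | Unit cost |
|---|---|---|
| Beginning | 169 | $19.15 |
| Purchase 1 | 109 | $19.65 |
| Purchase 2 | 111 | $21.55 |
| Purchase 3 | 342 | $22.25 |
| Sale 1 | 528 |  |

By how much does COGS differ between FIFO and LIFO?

FIFO COGS: 169 @ $19.15 + 109 @ $19.65 + 111 @ $21.55 + 139 @ $22.25 = $10,863.00
LIFO COGS: 342 @ $22.25 + 111 @ $21.55 + 75 @ $19.65 = $11,475.30
Difference = |$10,863.00 − $11,475.30| = $612.30

$612.30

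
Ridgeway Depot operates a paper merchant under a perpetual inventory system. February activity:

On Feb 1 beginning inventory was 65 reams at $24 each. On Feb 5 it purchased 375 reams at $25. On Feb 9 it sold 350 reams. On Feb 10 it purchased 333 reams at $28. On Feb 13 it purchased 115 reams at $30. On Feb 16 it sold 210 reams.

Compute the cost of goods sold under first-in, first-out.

Feb 9, 350 sold [FIFO — oldest first]: 65 @ $24 + 285 @ $25 = $8,685
Feb 16, 210 sold [FIFO — oldest first]: 90 @ $25 + 120 @ $28 = $5,610
Total COGS = $8,685 + $5,610 = $14,295
Ending inventory: 213 @ $28 + 115 @ $30 = $9,414

COGS = $14,295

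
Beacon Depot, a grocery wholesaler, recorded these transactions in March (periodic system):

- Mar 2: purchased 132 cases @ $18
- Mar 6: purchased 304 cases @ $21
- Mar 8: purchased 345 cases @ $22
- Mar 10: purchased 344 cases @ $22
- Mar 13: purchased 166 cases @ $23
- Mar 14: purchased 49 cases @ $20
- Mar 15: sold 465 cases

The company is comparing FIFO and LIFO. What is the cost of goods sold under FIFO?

COGS = $9,398

FIFO COGS: 132 @ $18 + 304 @ $21 + 29 @ $22 = $9,398
LIFO COGS: 49 @ $20 + 166 @ $23 + 250 @ $22 = $10,298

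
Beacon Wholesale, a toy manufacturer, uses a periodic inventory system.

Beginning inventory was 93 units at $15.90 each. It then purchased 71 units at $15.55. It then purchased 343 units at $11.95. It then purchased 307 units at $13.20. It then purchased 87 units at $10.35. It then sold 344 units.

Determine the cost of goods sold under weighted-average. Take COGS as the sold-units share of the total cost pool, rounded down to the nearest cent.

Sale 1, sell 344: 344/901 × $11,634.45 → $4,442.00
Ending inventory (cost pool remaining) = $7,192.45

COGS = $4,442.00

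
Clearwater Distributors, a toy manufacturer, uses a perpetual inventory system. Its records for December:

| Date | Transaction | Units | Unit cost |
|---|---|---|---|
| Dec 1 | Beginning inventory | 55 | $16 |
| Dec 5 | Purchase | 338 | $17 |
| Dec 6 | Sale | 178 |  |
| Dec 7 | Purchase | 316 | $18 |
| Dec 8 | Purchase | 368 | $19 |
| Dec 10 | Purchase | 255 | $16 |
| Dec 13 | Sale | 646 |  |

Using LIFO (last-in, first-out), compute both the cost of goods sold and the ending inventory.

COGS = $14,512; ending inventory = $8,874

Dec 6, 178 sold [LIFO — newest first]: 178 @ $17 = $3,026
Dec 13, 646 sold [LIFO — newest first]: 255 @ $16 + 368 @ $19 + 23 @ $18 = $11,486
Total COGS = $3,026 + $11,486 = $14,512
Ending inventory: 55 @ $16 + 160 @ $17 + 293 @ $18 = $8,874
Check: goods available $23,386 = COGS $14,512 + ending $8,874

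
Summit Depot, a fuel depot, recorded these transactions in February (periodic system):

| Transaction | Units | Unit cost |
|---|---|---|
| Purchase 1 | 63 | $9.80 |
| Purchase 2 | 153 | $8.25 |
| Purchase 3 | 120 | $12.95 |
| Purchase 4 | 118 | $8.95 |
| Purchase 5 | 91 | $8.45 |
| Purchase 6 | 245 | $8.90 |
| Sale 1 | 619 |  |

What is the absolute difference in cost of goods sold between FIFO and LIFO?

FIFO COGS: 63 @ $9.80 + 153 @ $8.25 + 120 @ $12.95 + 118 @ $8.95 + 91 @ $8.45 + 74 @ $8.90 = $5,917.30
LIFO COGS: 245 @ $8.90 + 91 @ $8.45 + 118 @ $8.95 + 120 @ $12.95 + 45 @ $8.25 = $5,930.80
Difference = |$5,917.30 − $5,930.80| = $13.50

$13.50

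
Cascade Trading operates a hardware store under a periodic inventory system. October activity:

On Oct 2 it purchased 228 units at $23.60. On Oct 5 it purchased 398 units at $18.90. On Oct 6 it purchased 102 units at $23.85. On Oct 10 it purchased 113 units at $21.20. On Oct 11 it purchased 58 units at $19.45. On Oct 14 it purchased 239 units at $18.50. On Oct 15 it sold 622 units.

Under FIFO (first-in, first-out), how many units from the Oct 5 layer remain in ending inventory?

Oct 15, 622 sold [FIFO — oldest first]: 228 @ $23.60 + 394 @ $18.90 = $12,827.40
Ending inventory: 4 @ $18.90 + 102 @ $23.85 + 113 @ $21.20 + 58 @ $19.45 + 239 @ $18.50 = $10,453.50

4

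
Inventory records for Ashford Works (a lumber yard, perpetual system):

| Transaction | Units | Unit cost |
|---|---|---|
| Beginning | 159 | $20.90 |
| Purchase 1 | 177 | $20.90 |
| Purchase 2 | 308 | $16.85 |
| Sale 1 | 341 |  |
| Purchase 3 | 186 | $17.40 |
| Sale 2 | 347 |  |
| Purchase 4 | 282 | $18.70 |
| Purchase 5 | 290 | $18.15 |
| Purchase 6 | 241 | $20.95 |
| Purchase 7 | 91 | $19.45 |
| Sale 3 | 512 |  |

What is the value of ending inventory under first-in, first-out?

Ending inventory = $10,485.20

Sale 1 (341) [FIFO — oldest first]: 159 @ $20.90 + 177 @ $20.90 + 5 @ $16.85 = $7,106.65
Sale 2 (347) [FIFO — oldest first]: 303 @ $16.85 + 44 @ $17.40 = $5,871.15
Sale 3 (512) [FIFO — oldest first]: 142 @ $17.40 + 282 @ $18.70 + 88 @ $18.15 = $9,341.40
Total COGS = $7,106.65 + $5,871.15 + $9,341.40 = $22,319.20
Ending inventory: 202 @ $18.15 + 241 @ $20.95 + 91 @ $19.45 = $10,485.20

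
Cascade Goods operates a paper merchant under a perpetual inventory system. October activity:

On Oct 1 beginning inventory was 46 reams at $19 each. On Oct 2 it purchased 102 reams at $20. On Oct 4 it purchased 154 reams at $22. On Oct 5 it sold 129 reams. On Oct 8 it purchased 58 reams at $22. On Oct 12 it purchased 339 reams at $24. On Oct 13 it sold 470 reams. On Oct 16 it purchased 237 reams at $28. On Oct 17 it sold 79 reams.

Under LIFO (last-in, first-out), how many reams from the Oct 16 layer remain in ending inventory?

Oct 5, 129 sold [LIFO — newest first]: 129 @ $22 = $2,838
Oct 13, 470 sold [LIFO — newest first]: 339 @ $24 + 58 @ $22 + 25 @ $22 + 48 @ $20 = $10,922
Oct 17, 79 sold [LIFO — newest first]: 79 @ $28 = $2,212
Total COGS = $2,838 + $10,922 + $2,212 = $15,972
Ending inventory: 46 @ $19 + 54 @ $20 + 158 @ $28 = $6,378

158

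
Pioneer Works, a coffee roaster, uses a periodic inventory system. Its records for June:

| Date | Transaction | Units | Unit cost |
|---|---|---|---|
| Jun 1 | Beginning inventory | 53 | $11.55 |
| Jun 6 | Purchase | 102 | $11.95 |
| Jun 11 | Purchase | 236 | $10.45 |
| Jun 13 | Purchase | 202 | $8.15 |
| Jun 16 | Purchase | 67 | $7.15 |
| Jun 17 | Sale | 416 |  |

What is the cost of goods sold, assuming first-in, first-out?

Jun 17, 416 sold [FIFO — oldest first]: 53 @ $11.55 + 102 @ $11.95 + 236 @ $10.45 + 25 @ $8.15 = $4,501.00
Ending inventory: 177 @ $8.15 + 67 @ $7.15 = $1,921.60

COGS = $4,501.00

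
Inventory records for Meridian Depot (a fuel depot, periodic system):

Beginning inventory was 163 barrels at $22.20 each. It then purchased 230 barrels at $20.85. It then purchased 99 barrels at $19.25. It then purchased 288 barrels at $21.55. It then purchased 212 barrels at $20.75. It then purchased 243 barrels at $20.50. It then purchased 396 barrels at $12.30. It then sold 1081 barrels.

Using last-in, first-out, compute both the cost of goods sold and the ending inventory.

Sale 1 (1081) [LIFO — newest first]: 396 @ $12.30 + 243 @ $20.50 + 212 @ $20.75 + 230 @ $21.55 = $19,207.80
Ending inventory: 163 @ $22.20 + 230 @ $20.85 + 99 @ $19.25 + 58 @ $21.55 = $11,569.75

COGS = $19,207.80; ending inventory = $11,569.75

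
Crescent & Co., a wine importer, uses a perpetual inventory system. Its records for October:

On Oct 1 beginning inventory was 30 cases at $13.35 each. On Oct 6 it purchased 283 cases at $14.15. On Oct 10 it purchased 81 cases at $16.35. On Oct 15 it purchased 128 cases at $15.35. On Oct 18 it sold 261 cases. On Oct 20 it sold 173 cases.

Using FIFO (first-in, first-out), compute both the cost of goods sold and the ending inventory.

COGS = $6,343.30; ending inventory = $1,350.80

Oct 18, 261 sold [FIFO — oldest first]: 30 @ $13.35 + 231 @ $14.15 = $3,669.15
Oct 20, 173 sold [FIFO — oldest first]: 52 @ $14.15 + 81 @ $16.35 + 40 @ $15.35 = $2,674.15
Total COGS = $3,669.15 + $2,674.15 = $6,343.30
Ending inventory: 88 @ $15.35 = $1,350.80
Check: goods available $7,694.10 = COGS $6,343.30 + ending $1,350.80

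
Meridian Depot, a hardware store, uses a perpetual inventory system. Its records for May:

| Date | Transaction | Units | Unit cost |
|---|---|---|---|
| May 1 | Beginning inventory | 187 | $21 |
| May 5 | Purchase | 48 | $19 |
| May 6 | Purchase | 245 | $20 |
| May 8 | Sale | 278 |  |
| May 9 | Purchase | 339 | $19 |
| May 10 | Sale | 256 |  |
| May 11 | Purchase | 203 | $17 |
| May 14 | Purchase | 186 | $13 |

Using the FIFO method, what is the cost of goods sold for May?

COGS = $10,765

May 8, 278 sold [FIFO — oldest first]: 187 @ $21 + 48 @ $19 + 43 @ $20 = $5,699
May 10, 256 sold [FIFO — oldest first]: 202 @ $20 + 54 @ $19 = $5,066
Total COGS = $5,699 + $5,066 = $10,765
Ending inventory: 285 @ $19 + 203 @ $17 + 186 @ $13 = $11,284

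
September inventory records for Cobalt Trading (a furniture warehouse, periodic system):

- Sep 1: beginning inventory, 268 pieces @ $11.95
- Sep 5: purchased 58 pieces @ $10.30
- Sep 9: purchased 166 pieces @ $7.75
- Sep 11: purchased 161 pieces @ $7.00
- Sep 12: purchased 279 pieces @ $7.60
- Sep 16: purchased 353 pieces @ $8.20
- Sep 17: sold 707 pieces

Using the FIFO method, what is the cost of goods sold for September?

Sep 17, 707 sold [FIFO — oldest first]: 268 @ $11.95 + 58 @ $10.30 + 166 @ $7.75 + 161 @ $7.00 + 54 @ $7.60 = $6,623.90
Ending inventory: 225 @ $7.60 + 353 @ $8.20 = $4,604.60

COGS = $6,623.90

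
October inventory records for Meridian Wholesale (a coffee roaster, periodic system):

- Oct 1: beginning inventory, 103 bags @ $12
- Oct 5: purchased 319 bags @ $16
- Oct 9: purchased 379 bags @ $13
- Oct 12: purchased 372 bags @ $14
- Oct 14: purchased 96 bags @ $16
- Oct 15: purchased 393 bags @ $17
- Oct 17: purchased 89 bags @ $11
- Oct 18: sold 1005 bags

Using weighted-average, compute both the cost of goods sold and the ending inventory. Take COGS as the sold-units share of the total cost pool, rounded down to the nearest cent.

COGS = $14,734.06; ending inventory = $10,936.94

Oct 18, sell 1005: 1005/1751 × $25,671.00 → $14,734.06
Ending inventory (cost pool remaining) = $10,936.94
Check: goods available $25,671.00 = COGS $14,734.06 + ending $10,936.94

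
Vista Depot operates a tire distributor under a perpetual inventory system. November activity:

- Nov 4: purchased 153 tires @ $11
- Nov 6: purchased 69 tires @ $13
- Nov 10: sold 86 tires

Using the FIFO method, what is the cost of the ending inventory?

Ending inventory = $1,634

Nov 10, 86 sold [FIFO — oldest first]: 86 @ $11 = $946
Ending inventory: 67 @ $11 + 69 @ $13 = $1,634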